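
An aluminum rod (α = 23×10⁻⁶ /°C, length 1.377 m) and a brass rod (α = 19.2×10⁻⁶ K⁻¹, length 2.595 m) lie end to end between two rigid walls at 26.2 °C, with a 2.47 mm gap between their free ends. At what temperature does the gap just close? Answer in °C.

T = 56.5 °C

Gap closes when ΔL₁ + ΔL₂ = 2.47 mm = 2.47×10⁻³ m
(α₁L₁ + α₂L₂)ΔT = g
α₁L₁ + α₂L₂ = 23×10⁻⁶×1.377 + 19.2×10⁻⁶×2.595 = 8.1495×10⁻⁵ m/K
ΔT = 2.47×10⁻³ / 8.1495×10⁻⁵ = 30.309 K
T = 26.2 + 30.309 = 56.509 °C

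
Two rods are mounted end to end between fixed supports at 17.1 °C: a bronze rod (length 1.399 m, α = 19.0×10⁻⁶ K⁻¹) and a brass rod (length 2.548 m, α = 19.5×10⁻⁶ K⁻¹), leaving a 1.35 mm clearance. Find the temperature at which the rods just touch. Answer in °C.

T = 34.8 °C

Gap closes when ΔL₁ + ΔL₂ = 1.35 mm = 1.35×10⁻³ m
(α₁L₁ + α₂L₂)ΔT = g
α₁L₁ + α₂L₂ = 19.0×10⁻⁶×1.399 + 19.5×10⁻⁶×2.548 = 7.6267×10⁻⁵ m/K
ΔT = 1.35×10⁻³ / 7.6267×10⁻⁵ = 17.701 K
T = 17.1 + 17.701 = 34.801 °C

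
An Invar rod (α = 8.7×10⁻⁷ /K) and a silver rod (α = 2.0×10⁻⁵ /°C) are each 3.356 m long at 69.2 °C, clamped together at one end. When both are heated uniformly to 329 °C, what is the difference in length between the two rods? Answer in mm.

ΔT = 259.8 K
Invar: ΔL = 8.7×10⁻⁷ × 3.356 m × 259.8 = 7.5854×10⁻⁴ m = 0.75854 mm
silver: ΔL = 2.0×10⁻⁵ × 3.356 m × 259.8 = 1.7438×10⁻² m = 17.438 mm
difference = 17.438 − 0.75854 = 16.67946 mm

16.7 mm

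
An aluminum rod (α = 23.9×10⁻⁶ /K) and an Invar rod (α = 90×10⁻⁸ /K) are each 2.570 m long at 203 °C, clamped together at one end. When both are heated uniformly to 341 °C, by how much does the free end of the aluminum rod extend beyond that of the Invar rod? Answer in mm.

ΔT = 138 K
aluminum: ΔL = 23.9×10⁻⁶ × 2.570 m × 138 = 8.4764×10⁻³ m = 8.4764 mm
Invar: ΔL = 90×10⁻⁸ × 2.570 m × 138 = 3.1919×10⁻⁴ m = 0.31919 mm
difference = 8.4764 − 0.31919 = 8.15721 mm

8.16 mm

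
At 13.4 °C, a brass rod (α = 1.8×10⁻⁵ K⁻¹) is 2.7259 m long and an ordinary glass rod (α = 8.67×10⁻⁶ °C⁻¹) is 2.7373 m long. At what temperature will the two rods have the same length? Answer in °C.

T = 463.4 °C

Equal length when α₁L₁ΔT − α₂L₂ΔT = L₂ − L₁ = 1.14×10⁻² m
α₁L₁ = 4.90662×10⁻⁵, α₂L₂ = 2.3732391×10⁻⁵ → Δ(αL) = 2.5333809×10⁻⁵ m/K
ΔT = 1.14×10⁻² / 2.5333809×10⁻⁵ = 449.992 K, so T = 13.4 + 449.992 = 463.392 °C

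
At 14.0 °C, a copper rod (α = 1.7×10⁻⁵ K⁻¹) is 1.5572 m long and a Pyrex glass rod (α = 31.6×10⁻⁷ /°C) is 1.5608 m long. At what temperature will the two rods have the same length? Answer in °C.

Equal length when α₁L₁ΔT − α₂L₂ΔT = L₂ − L₁ = 3.60×10⁻³ m
α₁L₁ = 2.64724×10⁻⁵, α₂L₂ = 4.932128×10⁻⁶ → Δ(αL) = 2.1540272×10⁻⁵ m/K
ΔT = 3.60×10⁻³ / 2.1540272×10⁻⁵ = 167.129 K, so T = 14.0 + 167.129 = 181.129 °C

T = 181.1 °C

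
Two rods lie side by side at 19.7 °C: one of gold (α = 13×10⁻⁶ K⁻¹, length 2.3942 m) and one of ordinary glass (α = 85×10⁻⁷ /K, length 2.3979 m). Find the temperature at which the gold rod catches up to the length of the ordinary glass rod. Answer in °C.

L₁(1 + α₁ΔT) = L₂(1 + α₂ΔT) ⇒ ΔT = (L₂ − L₁)/(α₁L₁ − α₂L₂)
L₂ − L₁ = 2.3979 − 2.3942 = 3.70×10⁻³ m
α₁L₁ − α₂L₂ = 13×10⁻⁶×2.3942 − 85×10⁻⁷×2.3979 = 1.074245×10⁻⁵ m/K
ΔT = 3.70×10⁻³ / 1.074245×10⁻⁵ = 344.428 K
T = 19.7 + 344.428 = 364.128 °C

T = 364.1 °C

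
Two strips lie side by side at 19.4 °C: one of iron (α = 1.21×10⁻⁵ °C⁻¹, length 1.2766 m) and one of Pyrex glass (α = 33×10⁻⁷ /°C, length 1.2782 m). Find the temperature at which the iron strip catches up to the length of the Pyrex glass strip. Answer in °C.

T = 161.9 °C

Equal length when α₁L₁ΔT − α₂L₂ΔT = L₂ − L₁ = 1.60×10⁻³ m
α₁L₁ = 1.544686×10⁻⁵, α₂L₂ = 4.21806×10⁻⁶ → Δ(αL) = 1.12288×10⁻⁵ m/K
ΔT = 1.60×10⁻³ / 1.12288×10⁻⁵ = 142.491 K, so T = 19.4 + 142.491 = 161.891 °C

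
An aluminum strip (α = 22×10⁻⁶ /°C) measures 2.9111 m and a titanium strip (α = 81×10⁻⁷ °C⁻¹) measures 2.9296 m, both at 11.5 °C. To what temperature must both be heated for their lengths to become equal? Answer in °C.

Equal length when α₁L₁ΔT − α₂L₂ΔT = L₂ − L₁ = 1.85×10⁻² m
α₁L₁ = 6.40442×10⁻⁵, α₂L₂ = 2.372976×10⁻⁵ → Δ(αL) = 4.031444×10⁻⁵ m/K
ΔT = 1.85×10⁻² / 4.031444×10⁻⁵ = 458.893 K, so T = 11.5 + 458.893 = 470.393 °C

T = 470.4 °C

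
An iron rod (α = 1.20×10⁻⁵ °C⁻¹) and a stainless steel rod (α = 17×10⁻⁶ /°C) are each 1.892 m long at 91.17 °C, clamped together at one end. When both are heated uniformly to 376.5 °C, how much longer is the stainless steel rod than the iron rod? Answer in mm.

ΔT = 285.33 K
iron: ΔL = 1.20×10⁻⁵ × 1.892 m × 285.33 = 6.4781×10⁻³ m = 6.4781 mm
stainless steel: ΔL = 17×10⁻⁶ × 1.892 m × 285.33 = 9.1774×10⁻³ m = 9.1774 mm
difference = 9.1774 − 6.4781 = 2.6993 mm

2.70 mm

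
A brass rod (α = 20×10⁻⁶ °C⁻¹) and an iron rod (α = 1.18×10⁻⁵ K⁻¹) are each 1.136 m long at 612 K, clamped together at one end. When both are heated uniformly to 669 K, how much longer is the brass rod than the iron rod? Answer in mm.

ΔT = 57 K
brass: ΔL = 20×10⁻⁶ × 1.136 m × 57 = 1.2950×10⁻³ m = 1.2950 mm
iron: ΔL = 1.18×10⁻⁵ × 1.136 m × 57 = 7.6407×10⁻⁴ m = 0.76407 mm
difference = 1.2950 − 0.76407 = 0.53093 mm

0.531 mm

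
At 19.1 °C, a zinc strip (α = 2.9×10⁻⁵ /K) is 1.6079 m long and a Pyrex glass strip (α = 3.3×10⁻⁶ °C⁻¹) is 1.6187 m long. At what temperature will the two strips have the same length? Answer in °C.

Equal length when α₁L₁ΔT − α₂L₂ΔT = L₂ − L₁ = 1.08×10⁻² m
α₁L₁ = 4.66291×10⁻⁵, α₂L₂ = 5.34171×10⁻⁶ → Δ(αL) = 4.128739×10⁻⁵ m/K
ΔT = 1.08×10⁻² / 4.128739×10⁻⁵ = 261.581 K, so T = 19.1 + 261.581 = 280.681 °C

T = 280.7 °C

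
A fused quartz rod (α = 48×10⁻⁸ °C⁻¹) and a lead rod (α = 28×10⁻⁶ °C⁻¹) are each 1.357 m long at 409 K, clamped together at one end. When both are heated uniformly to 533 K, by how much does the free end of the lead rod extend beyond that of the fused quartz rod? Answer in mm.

4.63 mm

ΔT = 124 K
fused quartz: ΔL = 48×10⁻⁸ × 1.357 m × 124 = 8.0769×10⁻⁵ m = 0.080769 mm
lead: ΔL = 28×10⁻⁶ × 1.357 m × 124 = 4.7115×10⁻³ m = 4.7115 mm
difference = 4.7115 − 0.080769 = 4.630731 mm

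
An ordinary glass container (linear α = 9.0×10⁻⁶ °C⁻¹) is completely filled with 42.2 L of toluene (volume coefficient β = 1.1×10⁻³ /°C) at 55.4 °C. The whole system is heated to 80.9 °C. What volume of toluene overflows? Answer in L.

The container also expands: β_container ≈ 3α = 2.7×10⁻⁵ /K
Net overflow = V₀(β_liq − 3α_cont)ΔT
β − 3α = 1.10×10⁻³ − 2.7×10⁻⁵ = 1.073×10⁻³ /K; ΔT = 25.5 K
ΔV = 42.2 × 1.073×10⁻³ × 25.5 = 1.15 L

1.15 L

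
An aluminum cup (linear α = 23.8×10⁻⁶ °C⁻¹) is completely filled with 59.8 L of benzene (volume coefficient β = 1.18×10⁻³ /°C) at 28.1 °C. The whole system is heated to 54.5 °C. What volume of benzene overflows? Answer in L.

1.75 L

The cup also expands: β_container ≈ 3α = 7.14×10⁻⁵ /K
Net overflow = V₀(β_liq − 3α_cont)ΔT
β − 3α = 1.18×10⁻³ − 7.14×10⁻⁵ = 1.1086×10⁻³ /K; ΔT = 26.4 K
ΔV = 59.8 × 1.1086×10⁻³ × 26.4 = 1.75 L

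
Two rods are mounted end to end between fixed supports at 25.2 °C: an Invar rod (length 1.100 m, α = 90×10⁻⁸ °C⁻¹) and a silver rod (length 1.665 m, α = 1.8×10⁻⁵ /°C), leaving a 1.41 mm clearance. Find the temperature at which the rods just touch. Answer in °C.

Gap closes when ΔL₁ + ΔL₂ = 1.41 mm = 1.41×10⁻³ m
(α₁L₁ + α₂L₂)ΔT = g
α₁L₁ + α₂L₂ = 90×10⁻⁸×1.100 + 1.8×10⁻⁵×1.665 = 3.096×10⁻⁵ m/K
ΔT = 1.41×10⁻³ / 3.096×10⁻⁵ = 45.543 K
T = 25.2 + 45.543 = 70.743 °C

T = 70.7 °C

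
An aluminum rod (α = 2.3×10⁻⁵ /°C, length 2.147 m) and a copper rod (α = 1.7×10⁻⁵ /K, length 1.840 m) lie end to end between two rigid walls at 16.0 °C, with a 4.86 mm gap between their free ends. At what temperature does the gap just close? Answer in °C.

Gap closes when ΔL₁ + ΔL₂ = 4.86 mm = 4.86×10⁻³ m
(α₁L₁ + α₂L₂)ΔT = g
α₁L₁ + α₂L₂ = 2.3×10⁻⁵×2.147 + 1.7×10⁻⁵×1.840 = 8.0661×10⁻⁵ m/K
ΔT = 4.86×10⁻³ / 8.0661×10⁻⁵ = 60.252 K
T = 16.0 + 60.252 = 76.252 °C

T = 76.3 °C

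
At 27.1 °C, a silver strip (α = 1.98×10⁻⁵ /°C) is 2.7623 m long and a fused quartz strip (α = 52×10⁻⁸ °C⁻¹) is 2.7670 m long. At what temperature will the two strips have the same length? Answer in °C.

T = 115.4 °C

Equal length when α₁L₁ΔT − α₂L₂ΔT = L₂ − L₁ = 4.70×10⁻³ m
α₁L₁ = 5.469354×10⁻⁵, α₂L₂ = 1.43884×10⁻⁶ → Δ(αL) = 5.32547×10⁻⁵ m/K
ΔT = 4.70×10⁻³ / 5.32547×10⁻⁵ = 88.255 K, so T = 27.1 + 88.255 = 115.355 °C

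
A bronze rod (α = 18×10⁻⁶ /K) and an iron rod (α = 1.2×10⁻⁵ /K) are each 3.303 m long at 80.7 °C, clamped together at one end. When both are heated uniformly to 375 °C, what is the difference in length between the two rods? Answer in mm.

ΔT = 294.3 K
bronze: ΔL = 18×10⁻⁶ × 3.303 m × 294.3 = 1.7497×10⁻² m = 17.497 mm
iron: ΔL = 1.2×10⁻⁵ × 3.303 m × 294.3 = 1.1665×10⁻² m = 11.665 mm
difference = 17.497 − 11.665 = 5.832 mm

5.83 mm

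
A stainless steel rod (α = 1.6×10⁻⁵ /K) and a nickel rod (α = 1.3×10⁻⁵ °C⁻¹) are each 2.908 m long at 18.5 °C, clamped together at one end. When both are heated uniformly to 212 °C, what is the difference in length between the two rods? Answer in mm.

1.69 mm

ΔT = 193.5 K
stainless steel: ΔL = 1.6×10⁻⁵ × 2.908 m × 193.5 = 9.0032×10⁻³ m = 9.0032 mm
nickel: ΔL = 1.3×10⁻⁵ × 2.908 m × 193.5 = 7.3151×10⁻³ m = 7.3151 mm
difference = 9.0032 − 7.3151 = 1.6881 mm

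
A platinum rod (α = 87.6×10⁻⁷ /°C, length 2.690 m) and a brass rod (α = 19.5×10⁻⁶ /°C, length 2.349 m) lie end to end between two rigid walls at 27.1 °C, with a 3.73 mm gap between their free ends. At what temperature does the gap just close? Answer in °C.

T = 80.9 °C

α₁L₁ = 2.35644×10⁻⁵ m/K, α₂L₂ = 4.58055×10⁻⁵ m/K → total 6.93699×10⁻⁵ m/K
ΔT = g/(α₁L₁+α₂L₂) = 3.73×10⁻³ / 6.93699×10⁻⁵ = 53.770 K
T = 27.1 + 53.770 = 80.870 °C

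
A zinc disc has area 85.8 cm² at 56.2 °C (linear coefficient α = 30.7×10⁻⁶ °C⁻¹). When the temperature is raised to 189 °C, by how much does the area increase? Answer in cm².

ΔA = 0.700 cm²

Area coefficient ≈ 2α; |ΔT| = 132.8 K
ΔA = 2αA₀ΔT = 2(30.7×10⁻⁶)(85.8)(132.8) = 0.700 cm²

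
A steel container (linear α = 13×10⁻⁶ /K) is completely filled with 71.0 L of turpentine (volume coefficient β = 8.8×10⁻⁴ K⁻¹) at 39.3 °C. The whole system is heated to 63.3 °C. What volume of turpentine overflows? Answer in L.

The container also expands: β_container ≈ 3α = 3.9×10⁻⁵ /K
Net overflow = V₀(β_liq − 3α_cont)ΔT
β − 3α = 8.80×10⁻⁴ − 3.9×10⁻⁵ = 8.41×10⁻⁴ /K; ΔT = 24.0 K
ΔV = 71.0 × 8.41×10⁻⁴ × 24.0 = 1.43 L

1.43 L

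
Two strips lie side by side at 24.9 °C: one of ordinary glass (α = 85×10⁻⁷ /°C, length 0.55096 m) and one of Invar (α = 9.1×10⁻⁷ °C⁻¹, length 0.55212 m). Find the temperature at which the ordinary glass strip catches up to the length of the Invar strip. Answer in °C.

T = 302.4 °C

Equal length when α₁L₁ΔT − α₂L₂ΔT = L₂ − L₁ = 1.16×10⁻³ m
α₁L₁ = 4.68316×10⁻⁶, α₂L₂ = 5.024292×10⁻⁷ → Δ(αL) = 4.1807308×10⁻⁶ m/K
ΔT = 1.16×10⁻³ / 4.1807308×10⁻⁶ = 277.463 K, so T = 24.9 + 277.463 = 302.363 °C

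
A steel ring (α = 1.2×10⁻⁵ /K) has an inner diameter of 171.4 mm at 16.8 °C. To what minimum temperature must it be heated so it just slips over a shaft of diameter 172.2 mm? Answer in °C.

Required Δd = 172.2 − 171.4 = 0.8 mm
Δd = αd₀ΔT ⇒ ΔT = Δd/(αd₀) = 0.8 / (1.2×10⁻⁵ × 171.4) = 388.95 K
T_min = 16.8 + 388.95 = 405.75 °C

T = 406 °C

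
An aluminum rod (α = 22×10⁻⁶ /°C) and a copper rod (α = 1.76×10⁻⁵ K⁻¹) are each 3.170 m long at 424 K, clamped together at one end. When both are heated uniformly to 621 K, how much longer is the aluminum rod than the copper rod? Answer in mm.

ΔT = 197 K
aluminum: ΔL = 22×10⁻⁶ × 3.170 m × 197 = 1.3739×10⁻² m = 13.739 mm
copper: ΔL = 1.76×10⁻⁵ × 3.170 m × 197 = 1.0991×10⁻² m = 10.991 mm
difference = 13.739 − 10.991 = 2.748 mm

2.75 mm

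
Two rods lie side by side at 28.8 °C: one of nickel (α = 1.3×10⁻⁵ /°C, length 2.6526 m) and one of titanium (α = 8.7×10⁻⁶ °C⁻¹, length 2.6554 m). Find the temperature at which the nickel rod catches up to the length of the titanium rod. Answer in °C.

L₁(1 + α₁ΔT) = L₂(1 + α₂ΔT) ⇒ ΔT = (L₂ − L₁)/(α₁L₁ − α₂L₂)
L₂ − L₁ = 2.6554 − 2.6526 = 2.80×10⁻³ m
α₁L₁ − α₂L₂ = 1.3×10⁻⁵×2.6526 − 8.7×10⁻⁶×2.6554 = 1.138182×10⁻⁵ m/K
ΔT = 2.80×10⁻³ / 1.138182×10⁻⁵ = 246.006 K
T = 28.8 + 246.006 = 274.806 °C

T = 274.8 °C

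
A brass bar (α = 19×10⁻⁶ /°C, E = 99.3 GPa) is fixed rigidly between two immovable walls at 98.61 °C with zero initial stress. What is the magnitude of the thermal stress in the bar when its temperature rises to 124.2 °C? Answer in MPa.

σ = 48.3 MPa

Fully constrained: the free strain ε = αΔT is blocked, so σ = Eε = EαΔT.
|ΔT| = 25.59 K
σ = 99.3×10⁹ × 19×10⁻⁶ × 25.59 = 4.83×10⁷ Pa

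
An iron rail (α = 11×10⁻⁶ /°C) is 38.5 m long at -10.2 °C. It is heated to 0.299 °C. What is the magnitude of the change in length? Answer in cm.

|ΔT| = |0.299 − (-10.2)| = 10.499 K
ΔL = αL₀ΔT = (11×10⁻⁶)(38.5)(10.499) = 4.45×10⁻³ m

ΔL = 0.445 cm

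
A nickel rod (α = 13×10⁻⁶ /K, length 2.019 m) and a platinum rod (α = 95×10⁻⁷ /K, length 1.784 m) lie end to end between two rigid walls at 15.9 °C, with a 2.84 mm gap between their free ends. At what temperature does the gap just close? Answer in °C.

α₁L₁ = 2.6247×10⁻⁵ m/K, α₂L₂ = 1.6948×10⁻⁵ m/K → total 4.3195×10⁻⁵ m/K
ΔT = g/(α₁L₁+α₂L₂) = 2.84×10⁻³ / 4.3195×10⁻⁵ = 65.748 K
T = 15.9 + 65.748 = 81.648 °C

T = 81.6 °C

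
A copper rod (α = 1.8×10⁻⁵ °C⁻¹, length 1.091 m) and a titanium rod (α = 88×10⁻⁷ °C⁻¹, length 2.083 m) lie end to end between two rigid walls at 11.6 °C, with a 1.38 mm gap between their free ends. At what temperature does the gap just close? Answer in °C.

T = 47.9 °C

Gap closes when ΔL₁ + ΔL₂ = 1.38 mm = 1.38×10⁻³ m
(α₁L₁ + α₂L₂)ΔT = g
α₁L₁ + α₂L₂ = 1.8×10⁻⁵×1.091 + 88×10⁻⁷×2.083 = 3.79684×10⁻⁵ m/K
ΔT = 1.38×10⁻³ / 3.79684×10⁻⁵ = 36.346 K
T = 11.6 + 36.346 = 47.946 °C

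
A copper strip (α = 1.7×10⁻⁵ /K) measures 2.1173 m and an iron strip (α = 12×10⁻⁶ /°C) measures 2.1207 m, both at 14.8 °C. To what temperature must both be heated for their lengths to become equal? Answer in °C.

T = 337.2 °C

Equal length when α₁L₁ΔT − α₂L₂ΔT = L₂ − L₁ = 3.40×10⁻³ m
α₁L₁ = 3.59941×10⁻⁵, α₂L₂ = 2.54484×10⁻⁵ → Δ(αL) = 1.05457×10⁻⁵ m/K
ΔT = 3.40×10⁻³ / 1.05457×10⁻⁵ = 322.406 K, so T = 14.8 + 322.406 = 337.206 °C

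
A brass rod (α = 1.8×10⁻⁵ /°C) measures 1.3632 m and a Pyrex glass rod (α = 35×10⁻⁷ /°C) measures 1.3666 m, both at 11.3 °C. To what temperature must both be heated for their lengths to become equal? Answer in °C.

L₁(1 + α₁ΔT) = L₂(1 + α₂ΔT) ⇒ ΔT = (L₂ − L₁)/(α₁L₁ − α₂L₂)
L₂ − L₁ = 1.3666 − 1.3632 = 3.40×10⁻³ m
α₁L₁ − α₂L₂ = 1.8×10⁻⁵×1.3632 − 35×10⁻⁷×1.3666 = 1.97545×10⁻⁵ m/K
ΔT = 3.40×10⁻³ / 1.97545×10⁻⁵ = 172.113 K
T = 11.3 + 172.113 = 183.413 °C

T = 183.4 °C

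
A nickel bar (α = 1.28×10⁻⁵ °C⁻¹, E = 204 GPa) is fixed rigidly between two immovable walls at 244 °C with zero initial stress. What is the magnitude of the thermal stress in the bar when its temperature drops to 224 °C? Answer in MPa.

Fully constrained: the free strain ε = αΔT is blocked, so σ = Eε = EαΔT.
|ΔT| = 20 K
σ = 204×10⁹ × 1.28×10⁻⁵ × 20 = 5.22×10⁷ Pa

σ = 52.2 MPa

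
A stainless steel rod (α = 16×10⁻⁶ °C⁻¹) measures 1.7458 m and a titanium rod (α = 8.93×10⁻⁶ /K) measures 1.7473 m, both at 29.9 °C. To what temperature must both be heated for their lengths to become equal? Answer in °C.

T = 151.6 °C

L₁(1 + α₁ΔT) = L₂(1 + α₂ΔT) ⇒ ΔT = (L₂ − L₁)/(α₁L₁ − α₂L₂)
L₂ − L₁ = 1.7473 − 1.7458 = 1.50×10⁻³ m
α₁L₁ − α₂L₂ = 16×10⁻⁶×1.7458 − 8.93×10⁻⁶×1.7473 = 1.2329411×10⁻⁵ m/K
ΔT = 1.50×10⁻³ / 1.2329411×10⁻⁵ = 121.660 K
T = 29.9 + 121.660 = 151.560 °C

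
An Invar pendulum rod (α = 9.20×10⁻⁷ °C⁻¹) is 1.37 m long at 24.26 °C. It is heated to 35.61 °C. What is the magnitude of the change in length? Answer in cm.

ΔL = 0.00143 cm

|ΔT| = |35.61 − 24.26| = 11.35 K
ΔL = αL₀ΔT = (9.20×10⁻⁷)(1.37)(11.35) = 1.43×10⁻⁵ m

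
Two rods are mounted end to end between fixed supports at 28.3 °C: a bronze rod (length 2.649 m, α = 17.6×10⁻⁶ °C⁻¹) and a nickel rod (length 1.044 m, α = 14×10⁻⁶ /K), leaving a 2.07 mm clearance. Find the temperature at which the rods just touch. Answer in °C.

Gap closes when ΔL₁ + ΔL₂ = 2.07 mm = 2.07×10⁻³ m
(α₁L₁ + α₂L₂)ΔT = g
α₁L₁ + α₂L₂ = 17.6×10⁻⁶×2.649 + 14×10⁻⁶×1.044 = 6.12384×10⁻⁵ m/K
ΔT = 2.07×10⁻³ / 6.12384×10⁻⁵ = 33.802 K
T = 28.3 + 33.802 = 62.102 °C

T = 62.1 °C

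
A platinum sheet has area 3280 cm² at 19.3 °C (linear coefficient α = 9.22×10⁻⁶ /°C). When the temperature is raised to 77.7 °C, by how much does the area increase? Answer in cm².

ΔA = 3.53 cm²

Area coefficient ≈ 2α; |ΔT| = 58.4 K
ΔA = 2αA₀ΔT = 2(9.22×10⁻⁶)(3280)(58.4) = 3.53 cm²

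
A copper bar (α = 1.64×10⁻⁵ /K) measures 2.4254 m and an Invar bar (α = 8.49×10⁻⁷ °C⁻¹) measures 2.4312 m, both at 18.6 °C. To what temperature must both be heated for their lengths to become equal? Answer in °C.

T = 172.4 °C

L₁(1 + α₁ΔT) = L₂(1 + α₂ΔT) ⇒ ΔT = (L₂ − L₁)/(α₁L₁ − α₂L₂)
L₂ − L₁ = 2.4312 − 2.4254 = 5.80×10⁻³ m
α₁L₁ − α₂L₂ = 1.64×10⁻⁵×2.4254 − 8.49×10⁻⁷×2.4312 = 3.77124712×10⁻⁵ m/K
ΔT = 5.80×10⁻³ / 3.77124712×10⁻⁵ = 153.795 K
T = 18.6 + 153.795 = 172.395 °C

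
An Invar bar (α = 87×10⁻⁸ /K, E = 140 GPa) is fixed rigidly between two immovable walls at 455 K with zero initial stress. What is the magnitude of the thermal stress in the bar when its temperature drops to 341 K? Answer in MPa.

σ = 13.9 MPa

Fully constrained: the free strain ε = αΔT is blocked, so σ = Eε = EαΔT.
|ΔT| = 114 K
σ = 140×10⁹ × 87×10⁻⁸ × 114 = 1.39×10⁷ Pa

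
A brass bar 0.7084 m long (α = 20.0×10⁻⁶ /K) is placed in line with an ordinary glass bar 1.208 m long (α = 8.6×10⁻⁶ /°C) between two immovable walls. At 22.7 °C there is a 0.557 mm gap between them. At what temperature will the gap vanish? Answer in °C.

α₁L₁ = 1.4168×10⁻⁵ m/K, α₂L₂ = 1.03888×10⁻⁵ m/K → total 2.45568×10⁻⁵ m/K
ΔT = g/(α₁L₁+α₂L₂) = 5.57×10⁻⁴ / 2.45568×10⁻⁵ = 22.682 K
T = 22.7 + 22.682 = 45.382 °C

T = 45.4 °C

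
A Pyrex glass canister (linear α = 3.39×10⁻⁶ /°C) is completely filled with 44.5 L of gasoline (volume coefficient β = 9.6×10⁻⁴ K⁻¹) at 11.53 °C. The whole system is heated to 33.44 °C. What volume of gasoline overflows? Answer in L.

0.926 L

The canister also expands: β_container ≈ 3α = 1.017×10⁻⁵ /K
Net overflow = V₀(β_liq − 3α_cont)ΔT
β − 3α = 9.60×10⁻⁴ − 1.017×10⁻⁵ = 9.4983×10⁻⁴ /K; ΔT = 21.91 K
ΔV = 44.5 × 9.4983×10⁻⁴ × 21.91 = 0.926 L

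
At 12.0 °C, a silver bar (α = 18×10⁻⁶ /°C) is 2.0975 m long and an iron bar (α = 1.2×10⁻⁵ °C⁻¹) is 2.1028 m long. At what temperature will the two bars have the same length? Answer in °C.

L₁(1 + α₁ΔT) = L₂(1 + α₂ΔT) ⇒ ΔT = (L₂ − L₁)/(α₁L₁ − α₂L₂)
L₂ − L₁ = 2.1028 − 2.0975 = 5.30×10⁻³ m
α₁L₁ − α₂L₂ = 18×10⁻⁶×2.0975 − 1.2×10⁻⁵×2.1028 = 1.25214×10⁻⁵ m/K
ΔT = 5.30×10⁻³ / 1.25214×10⁻⁵ = 423.275 K
T = 12.0 + 423.275 = 435.275 °C

T = 435.3 °C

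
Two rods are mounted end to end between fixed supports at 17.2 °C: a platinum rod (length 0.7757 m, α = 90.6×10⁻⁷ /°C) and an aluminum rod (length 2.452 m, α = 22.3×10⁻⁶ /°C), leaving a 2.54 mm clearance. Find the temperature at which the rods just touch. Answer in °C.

Gap closes when ΔL₁ + ΔL₂ = 2.54 mm = 2.54×10⁻³ m
(α₁L₁ + α₂L₂)ΔT = g
α₁L₁ + α₂L₂ = 90.6×10⁻⁷×0.7757 + 22.3×10⁻⁶×2.452 = 6.1707442×10⁻⁵ m/K
ΔT = 2.54×10⁻³ / 6.1707442×10⁻⁵ = 41.162 K
T = 17.2 + 41.162 = 58.362 °C

T = 58.4 °C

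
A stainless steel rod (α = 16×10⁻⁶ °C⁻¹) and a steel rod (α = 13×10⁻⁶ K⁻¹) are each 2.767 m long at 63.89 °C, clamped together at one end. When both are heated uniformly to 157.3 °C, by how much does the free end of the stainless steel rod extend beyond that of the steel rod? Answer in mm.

ΔT = 93.41 K
stainless steel: ΔL = 16×10⁻⁶ × 2.767 m × 93.41 = 4.1354×10⁻³ m = 4.1354 mm
steel: ΔL = 13×10⁻⁶ × 2.767 m × 93.41 = 3.3601×10⁻³ m = 3.3601 mm
difference = 4.1354 − 3.3601 = 0.7753 mm

0.775 mm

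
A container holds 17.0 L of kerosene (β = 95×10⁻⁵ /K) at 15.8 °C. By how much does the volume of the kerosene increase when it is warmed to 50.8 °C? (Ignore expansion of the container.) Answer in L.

ΔV = 0.565 L

|ΔT| = |50.8 − 15.8| = 35.0 K
ΔV = βV₀ΔT = (95×10⁻⁵)(17.0)(35.0) = 0.565 L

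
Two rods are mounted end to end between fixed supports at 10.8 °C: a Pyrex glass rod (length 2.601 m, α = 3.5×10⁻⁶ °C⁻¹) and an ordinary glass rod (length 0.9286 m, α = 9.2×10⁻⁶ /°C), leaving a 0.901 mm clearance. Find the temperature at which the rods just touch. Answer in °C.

T = 61.9 °C

Gap closes when ΔL₁ + ΔL₂ = 0.901 mm = 9.01×10⁻⁴ m
(α₁L₁ + α₂L₂)ΔT = g
α₁L₁ + α₂L₂ = 3.5×10⁻⁶×2.601 + 9.2×10⁻⁶×0.9286 = 1.764662×10⁻⁵ m/K
ΔT = 9.01×10⁻⁴ / 1.764662×10⁻⁵ = 51.058 K
T = 10.8 + 51.058 = 61.858 °C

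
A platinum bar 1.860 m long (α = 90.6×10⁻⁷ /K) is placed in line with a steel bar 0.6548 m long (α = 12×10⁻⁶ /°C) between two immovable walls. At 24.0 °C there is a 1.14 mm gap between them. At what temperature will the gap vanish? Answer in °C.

T = 70.1 °C

Gap closes when ΔL₁ + ΔL₂ = 1.14 mm = 1.14×10⁻³ m
(α₁L₁ + α₂L₂)ΔT = g
α₁L₁ + α₂L₂ = 90.6×10⁻⁷×1.860 + 12×10⁻⁶×0.6548 = 2.47092×10⁻⁵ m/K
ΔT = 1.14×10⁻³ / 2.47092×10⁻⁵ = 46.137 K
T = 24.0 + 46.137 = 70.137 °C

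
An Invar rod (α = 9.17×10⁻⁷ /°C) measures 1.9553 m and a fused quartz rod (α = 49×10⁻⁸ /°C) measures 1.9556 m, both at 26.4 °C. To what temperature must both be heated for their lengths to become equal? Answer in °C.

Equal length when α₁L₁ΔT − α₂L₂ΔT = L₂ − L₁ = 3.00×10⁻⁴ m
α₁L₁ = 1.7930101×10⁻⁶, α₂L₂ = 9.58244×10⁻⁷ → Δ(αL) = 8.347661×10⁻⁷ m/K
ΔT = 3.00×10⁻⁴ / 8.347661×10⁻⁷ = 359.382 K, so T = 26.4 + 359.382 = 385.782 °C

T = 385.8 °C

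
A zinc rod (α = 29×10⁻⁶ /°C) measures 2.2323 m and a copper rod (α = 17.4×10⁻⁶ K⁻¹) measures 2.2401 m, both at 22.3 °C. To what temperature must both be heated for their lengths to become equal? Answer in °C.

T = 325.1 °C

Equal length when α₁L₁ΔT − α₂L₂ΔT = L₂ − L₁ = 7.80×10⁻³ m
α₁L₁ = 6.47367×10⁻⁵, α₂L₂ = 3.897774×10⁻⁵ → Δ(αL) = 2.575896×10⁻⁵ m/K
ΔT = 7.80×10⁻³ / 2.575896×10⁻⁵ = 302.807 K, so T = 22.3 + 302.807 = 325.107 °C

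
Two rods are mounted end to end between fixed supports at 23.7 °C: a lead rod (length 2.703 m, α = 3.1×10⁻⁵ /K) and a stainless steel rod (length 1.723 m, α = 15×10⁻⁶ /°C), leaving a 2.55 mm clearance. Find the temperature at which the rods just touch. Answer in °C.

T = 47.0 °C

α₁L₁ = 8.3793×10⁻⁵ m/K, α₂L₂ = 2.5845×10⁻⁵ m/K → total 1.09638×10⁻⁴ m/K
ΔT = g/(α₁L₁+α₂L₂) = 2.55×10⁻³ / 1.09638×10⁻⁴ = 23.258 K
T = 23.7 + 23.258 = 46.958 °C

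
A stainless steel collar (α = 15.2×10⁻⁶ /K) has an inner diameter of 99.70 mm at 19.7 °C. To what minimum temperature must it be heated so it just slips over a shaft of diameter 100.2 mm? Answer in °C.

Required Δd = 100.2 − 99.70 = 0.50 mm
Δd = αd₀ΔT ⇒ ΔT = Δd/(αd₀) = 0.50 / (15.2×10⁻⁶ × 99.70) = 329.94 K
T_min = 19.7 + 329.94 = 349.64 °C

T = 350 °C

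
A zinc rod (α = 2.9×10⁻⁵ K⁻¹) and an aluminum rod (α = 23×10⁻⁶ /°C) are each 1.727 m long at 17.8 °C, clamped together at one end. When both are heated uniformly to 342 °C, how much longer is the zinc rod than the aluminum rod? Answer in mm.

3.36 mm

ΔT = 324.2 K
zinc: ΔL = 2.9×10⁻⁵ × 1.727 m × 324.2 = 1.6237×10⁻² m = 16.237 mm
aluminum: ΔL = 23×10⁻⁶ × 1.727 m × 324.2 = 1.2878×10⁻² m = 12.878 mm
difference = 16.237 − 12.878 = 3.359 mm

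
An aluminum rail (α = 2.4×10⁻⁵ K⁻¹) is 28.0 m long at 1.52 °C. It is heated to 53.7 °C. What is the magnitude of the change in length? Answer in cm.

|ΔT| = |53.7 − 1.52| = 52.18 K
ΔL = αL₀ΔT = (2.4×10⁻⁵)(28.0)(52.18) = 3.51×10⁻² m

ΔL = 3.51 cm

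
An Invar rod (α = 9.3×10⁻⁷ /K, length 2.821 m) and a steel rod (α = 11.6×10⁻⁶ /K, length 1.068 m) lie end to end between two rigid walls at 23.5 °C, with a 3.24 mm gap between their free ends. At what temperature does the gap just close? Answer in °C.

T = 239 °C

α₁L₁ = 2.62353×10⁻⁶ m/K, α₂L₂ = 1.23888×10⁻⁵ m/K → total 1.501233×10⁻⁵ m/K
ΔT = g/(α₁L₁+α₂L₂) = 3.24×10⁻³ / 1.501233×10⁻⁵ = 215.82 K
T = 23.5 + 215.82 = 239.32 °C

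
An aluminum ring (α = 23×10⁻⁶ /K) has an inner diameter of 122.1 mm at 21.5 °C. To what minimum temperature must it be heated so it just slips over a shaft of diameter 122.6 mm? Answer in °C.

Required Δd = 122.6 − 122.1 = 0.5 mm
Δd = αd₀ΔT ⇒ ΔT = Δd/(αd₀) = 0.5 / (23×10⁻⁶ × 122.1) = 178.04 K
T_min = 21.5 + 178.04 = 199.54 °C

T = 200 °C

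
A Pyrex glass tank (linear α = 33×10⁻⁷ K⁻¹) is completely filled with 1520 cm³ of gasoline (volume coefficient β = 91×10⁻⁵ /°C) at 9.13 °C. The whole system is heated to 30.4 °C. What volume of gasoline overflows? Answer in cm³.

The tank also expands: β_container ≈ 3α = 9.9×10⁻⁶ /K
Net overflow = V₀(β_liq − 3α_cont)ΔT
β − 3α = 9.10×10⁻⁴ − 9.9×10⁻⁶ = 9.001×10⁻⁴ /K; ΔT = 21.27 K
ΔV = 1520 × 9.001×10⁻⁴ × 21.27 = 29.1 cm³

29.1 cm³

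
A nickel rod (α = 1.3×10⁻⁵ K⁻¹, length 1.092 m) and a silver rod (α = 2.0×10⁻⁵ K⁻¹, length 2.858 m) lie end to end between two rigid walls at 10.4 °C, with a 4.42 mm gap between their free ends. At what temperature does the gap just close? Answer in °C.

T = 72.3 °C

α₁L₁ = 1.4196×10⁻⁵ m/K, α₂L₂ = 5.716×10⁻⁵ m/K → total 7.1356×10⁻⁵ m/K
ΔT = g/(α₁L₁+α₂L₂) = 4.42×10⁻³ / 7.1356×10⁻⁵ = 61.943 K
T = 10.4 + 61.943 = 72.343 °C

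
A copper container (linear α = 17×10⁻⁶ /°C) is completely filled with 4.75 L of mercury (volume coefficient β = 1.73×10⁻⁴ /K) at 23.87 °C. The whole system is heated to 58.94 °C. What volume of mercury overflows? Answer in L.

0.0203 L

The container also expands: β_container ≈ 3α = 5.1×10⁻⁵ /K
Net overflow = V₀(β_liq − 3α_cont)ΔT
β − 3α = 1.73×10⁻⁴ − 5.1×10⁻⁵ = 1.22×10⁻⁴ /K; ΔT = 35.07 K
ΔV = 4.75 × 1.22×10⁻⁴ × 35.07 = 0.0203 L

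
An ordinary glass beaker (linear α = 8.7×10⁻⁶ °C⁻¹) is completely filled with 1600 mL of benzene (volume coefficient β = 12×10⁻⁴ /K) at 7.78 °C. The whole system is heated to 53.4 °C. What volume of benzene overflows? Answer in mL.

The beaker also expands: β_container ≈ 3α = 2.61×10⁻⁵ /K
Net overflow = V₀(β_liq − 3α_cont)ΔT
β − 3α = 1.20×10⁻³ − 2.61×10⁻⁵ = 1.1739×10⁻³ /K; ΔT = 45.62 K
ΔV = 1600 × 1.1739×10⁻³ × 45.62 = 85.7 mL

85.7 mL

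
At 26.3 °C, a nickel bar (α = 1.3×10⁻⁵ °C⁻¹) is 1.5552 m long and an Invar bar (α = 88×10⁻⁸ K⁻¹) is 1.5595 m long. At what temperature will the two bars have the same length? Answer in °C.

L₁(1 + α₁ΔT) = L₂(1 + α₂ΔT) ⇒ ΔT = (L₂ − L₁)/(α₁L₁ − α₂L₂)
L₂ − L₁ = 1.5595 − 1.5552 = 4.30×10⁻³ m
α₁L₁ − α₂L₂ = 1.3×10⁻⁵×1.5552 − 88×10⁻⁸×1.5595 = 1.884524×10⁻⁵ m/K
ΔT = 4.30×10⁻³ / 1.884524×10⁻⁵ = 228.174 K
T = 26.3 + 228.174 = 254.474 °C

T = 254.5 °C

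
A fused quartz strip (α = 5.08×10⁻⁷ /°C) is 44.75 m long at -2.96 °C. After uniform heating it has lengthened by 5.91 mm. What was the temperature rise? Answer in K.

ΔL = αL₀ΔT ⇒ ΔT = ΔL / (αL₀)
ΔT = 5.91×10⁻³ m / (5.08×10⁻⁷ × 44.75 m) = 259.97 K

ΔT = 260 K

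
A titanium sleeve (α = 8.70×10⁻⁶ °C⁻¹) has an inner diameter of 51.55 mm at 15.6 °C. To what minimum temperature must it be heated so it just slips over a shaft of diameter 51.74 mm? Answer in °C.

Required Δd = 51.74 − 51.55 = 0.19 mm
Δd = αd₀ΔT ⇒ ΔT = Δd/(αd₀) = 0.19 / (8.70×10⁻⁶ × 51.55) = 423.65 K
T_min = 15.6 + 423.65 = 439.25 °C

T = 439 °C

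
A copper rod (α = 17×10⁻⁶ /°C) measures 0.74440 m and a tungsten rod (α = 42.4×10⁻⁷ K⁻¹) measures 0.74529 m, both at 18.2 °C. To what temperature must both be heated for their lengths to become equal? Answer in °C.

L₁(1 + α₁ΔT) = L₂(1 + α₂ΔT) ⇒ ΔT = (L₂ − L₁)/(α₁L₁ − α₂L₂)
L₂ − L₁ = 0.74529 − 0.74440 = 8.90×10⁻⁴ m
α₁L₁ − α₂L₂ = 17×10⁻⁶×0.74440 − 42.4×10⁻⁷×0.74529 = 9.4947704×10⁻⁶ m/K
ΔT = 8.90×10⁻⁴ / 9.4947704×10⁻⁶ = 93.736 K
T = 18.2 + 93.736 = 111.936 °C

T = 111.9 °C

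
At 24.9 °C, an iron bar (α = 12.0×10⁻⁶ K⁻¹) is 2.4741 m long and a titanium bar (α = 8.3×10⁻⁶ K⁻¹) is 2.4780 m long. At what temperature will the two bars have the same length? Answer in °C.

T = 452.4 °C

Equal length when α₁L₁ΔT − α₂L₂ΔT = L₂ − L₁ = 3.90×10⁻³ m
α₁L₁ = 2.96892×10⁻⁵, α₂L₂ = 2.05674×10⁻⁵ → Δ(αL) = 9.1218×10⁻⁶ m/K
ΔT = 3.90×10⁻³ / 9.1218×10⁻⁶ = 427.547 K, so T = 24.9 + 427.547 = 452.447 °C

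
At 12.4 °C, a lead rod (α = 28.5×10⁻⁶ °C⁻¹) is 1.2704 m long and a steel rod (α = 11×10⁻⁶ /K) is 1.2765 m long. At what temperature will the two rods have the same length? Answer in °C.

Equal length when α₁L₁ΔT − α₂L₂ΔT = L₂ − L₁ = 6.10×10⁻³ m
α₁L₁ = 3.62064×10⁻⁵, α₂L₂ = 1.40415×10⁻⁵ → Δ(αL) = 2.21649×10⁻⁵ m/K
ΔT = 6.10×10⁻³ / 2.21649×10⁻⁵ = 275.210 K, so T = 12.4 + 275.210 = 287.610 °C

T = 287.6 °C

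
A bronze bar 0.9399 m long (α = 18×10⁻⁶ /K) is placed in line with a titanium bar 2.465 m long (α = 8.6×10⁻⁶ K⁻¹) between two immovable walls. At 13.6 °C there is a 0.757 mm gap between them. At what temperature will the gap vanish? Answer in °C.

Gap closes when ΔL₁ + ΔL₂ = 0.757 mm = 7.57×10⁻⁴ m
(α₁L₁ + α₂L₂)ΔT = g
α₁L₁ + α₂L₂ = 18×10⁻⁶×0.9399 + 8.6×10⁻⁶×2.465 = 3.81172×10⁻⁵ m/K
ΔT = 7.57×10⁻⁴ / 3.81172×10⁻⁵ = 19.860 K
T = 13.6 + 19.860 = 33.460 °C

T = 33.5 °C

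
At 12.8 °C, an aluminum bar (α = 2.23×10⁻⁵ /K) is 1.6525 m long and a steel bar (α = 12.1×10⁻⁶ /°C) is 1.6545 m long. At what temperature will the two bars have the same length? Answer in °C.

L₁(1 + α₁ΔT) = L₂(1 + α₂ΔT) ⇒ ΔT = (L₂ − L₁)/(α₁L₁ − α₂L₂)
L₂ − L₁ = 1.6545 − 1.6525 = 2.00×10⁻³ m
α₁L₁ − α₂L₂ = 2.23×10⁻⁵×1.6525 − 12.1×10⁻⁶×1.6545 = 1.68313×10⁻⁵ m/K
ΔT = 2.00×10⁻³ / 1.68313×10⁻⁵ = 118.826 K
T = 12.8 + 118.826 = 131.626 °C

T = 131.6 °C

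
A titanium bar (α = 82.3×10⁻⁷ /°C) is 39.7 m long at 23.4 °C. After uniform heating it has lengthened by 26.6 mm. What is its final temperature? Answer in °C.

T = 105 °C

ΔL = αL₀ΔT ⇒ ΔT = ΔL / (αL₀)
ΔT = 26.6×10⁻³ m / (82.3×10⁻⁷ × 39.7 m) = 81.41 K
T = 23.4 + 81.41 = 104.81 °C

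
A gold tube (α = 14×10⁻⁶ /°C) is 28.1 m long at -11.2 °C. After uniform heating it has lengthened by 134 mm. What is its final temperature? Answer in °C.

ΔL = αL₀ΔT ⇒ ΔT = ΔL / (αL₀)
ΔT = 134×10⁻³ m / (14×10⁻⁶ × 28.1 m) = 340.62 K
T = -11.2 + 340.62 = 329.42 °C

T = 329 °C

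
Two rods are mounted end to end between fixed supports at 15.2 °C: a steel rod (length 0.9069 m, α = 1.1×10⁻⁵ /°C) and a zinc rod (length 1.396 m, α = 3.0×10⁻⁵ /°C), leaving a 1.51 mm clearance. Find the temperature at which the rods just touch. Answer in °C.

α₁L₁ = 9.9759×10⁻⁶ m/K, α₂L₂ = 4.188×10⁻⁵ m/K → total 5.18559×10⁻⁵ m/K
ΔT = g/(α₁L₁+α₂L₂) = 1.51×10⁻³ / 5.18559×10⁻⁵ = 29.119 K
T = 15.2 + 29.119 = 44.319 °C

T = 44.3 °C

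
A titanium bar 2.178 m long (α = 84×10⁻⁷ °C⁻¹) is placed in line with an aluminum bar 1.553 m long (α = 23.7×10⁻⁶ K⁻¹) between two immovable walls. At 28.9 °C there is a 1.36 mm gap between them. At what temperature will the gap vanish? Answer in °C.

α₁L₁ = 1.82952×10⁻⁵ m/K, α₂L₂ = 3.68061×10⁻⁵ m/K → total 5.51013×10⁻⁵ m/K
ΔT = g/(α₁L₁+α₂L₂) = 1.36×10⁻³ / 5.51013×10⁻⁵ = 24.682 K
T = 28.9 + 24.682 = 53.582 °C

T = 53.6 °C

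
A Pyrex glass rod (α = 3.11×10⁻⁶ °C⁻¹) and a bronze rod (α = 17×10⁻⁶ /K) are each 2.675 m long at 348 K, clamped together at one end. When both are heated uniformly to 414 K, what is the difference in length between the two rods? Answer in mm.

2.45 mm

ΔT = 66 K
Pyrex glass: ΔL = 3.11×10⁻⁶ × 2.675 m × 66 = 5.4907×10⁻⁴ m = 0.54907 mm
bronze: ΔL = 17×10⁻⁶ × 2.675 m × 66 = 3.0013×10⁻³ m = 3.0013 mm
difference = 3.0013 − 0.54907 = 2.45223 mm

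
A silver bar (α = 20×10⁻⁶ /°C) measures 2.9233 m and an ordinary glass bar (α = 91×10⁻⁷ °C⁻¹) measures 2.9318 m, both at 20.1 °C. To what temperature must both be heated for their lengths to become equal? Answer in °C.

T = 287.5 °C

L₁(1 + α₁ΔT) = L₂(1 + α₂ΔT) ⇒ ΔT = (L₂ − L₁)/(α₁L₁ − α₂L₂)
L₂ − L₁ = 2.9318 − 2.9233 = 8.50×10⁻³ m
α₁L₁ − α₂L₂ = 20×10⁻⁶×2.9233 − 91×10⁻⁷×2.9318 = 3.178662×10⁻⁵ m/K
ΔT = 8.50×10⁻³ / 3.178662×10⁻⁵ = 267.408 K
T = 20.1 + 267.408 = 287.508 °C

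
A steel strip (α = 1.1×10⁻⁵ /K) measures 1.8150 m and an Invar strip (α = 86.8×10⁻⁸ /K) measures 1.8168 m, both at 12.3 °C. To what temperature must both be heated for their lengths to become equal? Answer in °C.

T = 110.2 °C

Equal length when α₁L₁ΔT − α₂L₂ΔT = L₂ − L₁ = 1.80×10⁻³ m
α₁L₁ = 1.9965×10⁻⁵, α₂L₂ = 1.5769824×10⁻⁶ → Δ(αL) = 1.83880176×10⁻⁵ m/K
ΔT = 1.80×10⁻³ / 1.83880176×10⁻⁵ = 97.890 K, so T = 12.3 + 97.890 = 110.190 °C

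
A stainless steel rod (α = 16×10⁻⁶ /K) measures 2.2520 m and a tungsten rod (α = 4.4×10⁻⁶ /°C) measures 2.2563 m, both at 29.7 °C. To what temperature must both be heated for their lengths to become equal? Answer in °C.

T = 194.4 °C

L₁(1 + α₁ΔT) = L₂(1 + α₂ΔT) ⇒ ΔT = (L₂ − L₁)/(α₁L₁ − α₂L₂)
L₂ − L₁ = 2.2563 − 2.2520 = 4.30×10⁻³ m
α₁L₁ − α₂L₂ = 16×10⁻⁶×2.2520 − 4.4×10⁻⁶×2.2563 = 2.610428×10⁻⁵ m/K
ΔT = 4.30×10⁻³ / 2.610428×10⁻⁵ = 164.724 K
T = 29.7 + 164.724 = 194.424 °C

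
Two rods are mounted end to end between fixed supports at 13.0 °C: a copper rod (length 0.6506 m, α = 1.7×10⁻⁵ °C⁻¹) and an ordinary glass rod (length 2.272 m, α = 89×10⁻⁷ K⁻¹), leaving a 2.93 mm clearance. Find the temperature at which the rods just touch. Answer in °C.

Gap closes when ΔL₁ + ΔL₂ = 2.93 mm = 2.93×10⁻³ m
(α₁L₁ + α₂L₂)ΔT = g
α₁L₁ + α₂L₂ = 1.7×10⁻⁵×0.6506 + 89×10⁻⁷×2.272 = 3.1281×10⁻⁵ m/K
ΔT = 2.93×10⁻³ / 3.1281×10⁻⁵ = 93.67 K
T = 13.0 + 93.67 = 106.67 °C

T = 107 °C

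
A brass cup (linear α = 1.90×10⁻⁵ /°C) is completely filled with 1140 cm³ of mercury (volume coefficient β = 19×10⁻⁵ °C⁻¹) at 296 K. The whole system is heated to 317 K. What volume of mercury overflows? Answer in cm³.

3.18 cm³

The cup also expands: β_container ≈ 3α = 5.7×10⁻⁵ /K
Net overflow = V₀(β_liq − 3α_cont)ΔT
β − 3α = 1.90×10⁻⁴ − 5.7×10⁻⁵ = 1.33×10⁻⁴ /K; ΔT = 21 K
ΔV = 1140 × 1.33×10⁻⁴ × 21 = 3.18 cm³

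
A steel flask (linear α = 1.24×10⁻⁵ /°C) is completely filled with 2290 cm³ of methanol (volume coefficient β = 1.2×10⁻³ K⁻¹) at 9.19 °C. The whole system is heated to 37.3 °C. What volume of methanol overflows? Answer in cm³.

The flask also expands: β_container ≈ 3α = 3.72×10⁻⁵ /K
Net overflow = V₀(β_liq − 3α_cont)ΔT
β − 3α = 1.20×10⁻³ − 3.72×10⁻⁵ = 1.1628×10⁻³ /K; ΔT = 28.11 K
ΔV = 2290 × 1.1628×10⁻³ × 28.11 = 74.9 cm³

74.9 cm³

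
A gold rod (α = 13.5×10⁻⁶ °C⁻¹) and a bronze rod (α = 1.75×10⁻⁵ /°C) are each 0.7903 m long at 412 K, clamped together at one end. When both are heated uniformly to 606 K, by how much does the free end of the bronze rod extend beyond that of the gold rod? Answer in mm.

0.613 mm

ΔT = 194 K
gold: ΔL = 13.5×10⁻⁶ × 0.7903 m × 194 = 2.0698×10⁻³ m = 2.0698 mm
bronze: ΔL = 1.75×10⁻⁵ × 0.7903 m × 194 = 2.6831×10⁻³ m = 2.6831 mm
difference = 2.6831 − 2.0698 = 0.6133 mm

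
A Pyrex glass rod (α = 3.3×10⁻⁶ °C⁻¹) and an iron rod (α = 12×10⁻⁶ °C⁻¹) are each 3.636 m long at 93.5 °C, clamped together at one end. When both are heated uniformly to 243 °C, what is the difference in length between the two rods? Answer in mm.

4.73 mm

ΔT = 149.5 K
Pyrex glass: ΔL = 3.3×10⁻⁶ × 3.636 m × 149.5 = 1.7938×10⁻³ m = 1.7938 mm
iron: ΔL = 12×10⁻⁶ × 3.636 m × 149.5 = 6.5230×10⁻³ m = 6.5230 mm
difference = 6.5230 − 1.7938 = 4.7292 mm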